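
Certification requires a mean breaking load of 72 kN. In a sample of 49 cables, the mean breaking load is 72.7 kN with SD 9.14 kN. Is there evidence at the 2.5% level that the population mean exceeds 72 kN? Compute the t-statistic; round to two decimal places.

H0: μ = 72; H1: μ > 72 (one-sample t-test, right-tailed).
t = (x̄ − μ₀)/(s/√n) = (72.7 − 72)/(9.14/√49) = 0.54
df = n − 1 = 48
p-value = P(T ≥ 0.54) ≈ 0.2972
Since p ≈ 0.2972 > α = 0.025, fail to reject H0; the evidence is not statistically significant.

0.54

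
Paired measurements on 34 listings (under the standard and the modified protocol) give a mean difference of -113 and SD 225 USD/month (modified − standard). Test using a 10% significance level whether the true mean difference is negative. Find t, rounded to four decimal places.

H0: μ_d = 0; H1: μ_d < 0 (paired t-test on the differences, left-tailed).
t = d̄/(s_d/√n) = -113/(225/√34) = -2.9284
df = n − 1 = 33
p-value = P(T ≤ -2.9284) ≈ 0.003
Since p ≈ 0.003 < α = 0.1, reject H0; the data support H1.

-2.9284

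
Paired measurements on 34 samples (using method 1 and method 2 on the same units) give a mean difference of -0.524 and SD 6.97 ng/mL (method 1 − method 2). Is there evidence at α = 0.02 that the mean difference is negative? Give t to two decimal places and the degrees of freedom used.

t = -0.44, df = 33

H0: μ_d = 0; H1: μ_d < 0 (paired t-test on the differences, left-tailed).
t = d̄/(s_d/√n) = -0.524/(6.97/√34) = -0.44
df = n − 1 = 33
p-value = P(T ≤ -0.44) ≈ 0.332
Since p ≈ 0.332 > α = 0.02, fail to reject H0; the evidence is not statistically significant.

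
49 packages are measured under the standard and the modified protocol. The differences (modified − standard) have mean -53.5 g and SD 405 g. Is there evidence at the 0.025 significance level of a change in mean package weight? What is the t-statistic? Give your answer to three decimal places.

-0.925

H0: μ_d = 0; H1: μ_d ≠ 0 (paired t-test on the differences, two-sided).
t = d̄/(s_d/√n) = -53.5/(405/√49) = -0.925
df = n − 1 = 48
Two-sided p-value ≈ 0.3598
Since p ≈ 0.3598 > α = 0.025, fail to reject H0; the data do not provide sufficient evidence against H0.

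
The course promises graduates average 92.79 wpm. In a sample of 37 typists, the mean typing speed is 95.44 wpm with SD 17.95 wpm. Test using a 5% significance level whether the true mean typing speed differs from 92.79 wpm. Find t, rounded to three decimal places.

H0: μ = 92.79; H1: μ ≠ 92.79 (one-sample t-test, two-sided).
t = (x̄ − μ₀)/(s/√n) = (95.44 − 92.79)/(17.95/√37) = 0.898
df = n − 1 = 36
Two-sided p-value ≈ 0.3751
Since p ≈ 0.3751 > α = 0.05, fail to reject H0; the evidence is not statistically significant.

0.898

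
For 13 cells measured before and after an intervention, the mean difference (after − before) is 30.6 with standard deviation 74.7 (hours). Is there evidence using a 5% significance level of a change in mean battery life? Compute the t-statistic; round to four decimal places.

H0: μ_d = 0; H1: μ_d ≠ 0 (paired t-test on the differences, two-sided).
t = d̄/(s_d/√n) = 30.6/(74.7/√13) = 1.4770
df = n − 1 = 12
Two-sided p-value ≈ 0.1654
Since p ≈ 0.1654 > α = 0.05, fail to reject H0; the data do not provide sufficient evidence against H0.

1.4770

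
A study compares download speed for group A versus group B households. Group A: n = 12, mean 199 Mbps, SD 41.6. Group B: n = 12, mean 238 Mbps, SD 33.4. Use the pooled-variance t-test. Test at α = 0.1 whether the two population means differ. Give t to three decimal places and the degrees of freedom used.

t = -2.532, df = 22

Let group 1 = group A, group 2 = group B. H0: μ_1 = μ_2; H1: μ_1 ≠ μ_2 (two-sample pooled-variance t-test, two-sided).
s_p² = [(12−1)·41.6² + (12−1)·33.4²]/(12+12−2) = 1423.06
t = (199 − 238)/√[1423.06·(1/12 + 1/12)] = -2.532
df = n₁ + n₂ − 2 = 22
Two-sided p-value ≈ 0.019
Since p ≈ 0.019 < α = 0.1, reject H0; the evidence is statistically significant.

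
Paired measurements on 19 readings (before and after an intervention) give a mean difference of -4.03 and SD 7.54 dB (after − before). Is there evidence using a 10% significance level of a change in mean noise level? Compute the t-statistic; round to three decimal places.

-2.330

H0: μ_d = 0; H1: μ_d ≠ 0 (paired t-test on the differences, two-sided).
t = d̄/(s_d/√n) = -4.03/(7.54/√19) = -2.330
df = n − 1 = 18
Two-sided p-value ≈ 0.032
Since p ≈ 0.032 < α = 0.1, reject H0; the evidence is statistically significant.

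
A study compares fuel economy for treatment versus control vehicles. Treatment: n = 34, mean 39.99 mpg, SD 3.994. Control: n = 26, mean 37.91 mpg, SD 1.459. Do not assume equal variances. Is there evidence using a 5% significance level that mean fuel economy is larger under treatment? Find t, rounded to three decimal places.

Let group 1 = treatment, group 2 = control. H0: μ_1 = μ_2; H1: μ_1 > μ_2 (Welch's two-sample t-test, right-tailed).
t = (x̄_1 − x̄_2)/√(s_1²/n_1 + s_2²/n_2) = (39.99 − 37.91)/√(3.994²/34 + 1.459²/26) = 2.802
Welch–Satterthwaite df ≈ 43.76
p-value = P(T ≥ 2.802) ≈ 0.004
Since p ≈ 0.004 < α = 0.05, reject H0; the data support H1.

2.802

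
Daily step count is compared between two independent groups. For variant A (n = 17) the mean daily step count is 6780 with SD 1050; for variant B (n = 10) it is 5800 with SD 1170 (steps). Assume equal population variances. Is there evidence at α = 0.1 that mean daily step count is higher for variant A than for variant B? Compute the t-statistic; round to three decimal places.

2.246

Let group 1 = variant A, group 2 = variant B. H0: μ_1 = μ_2; H1: μ_1 > μ_2 (two-sample pooled-variance t-test, right-tailed).
s_p² = [(17−1)·1050² + (10−1)·1170²]/(17+10−2) = 1198400
t = (6780 − 5800)/√[1198400·(1/17 + 1/10)] = 2.246
df = n₁ + n₂ − 2 = 25
p-value = P(T ≥ 2.246) ≈ 0.0169
Since p ≈ 0.0169 < α = 0.1, reject H0; the data support H1.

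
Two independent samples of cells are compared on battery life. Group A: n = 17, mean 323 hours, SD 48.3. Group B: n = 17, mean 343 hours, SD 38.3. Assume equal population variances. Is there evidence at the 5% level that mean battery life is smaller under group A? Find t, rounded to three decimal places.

-1.338

Let group 1 = group A, group 2 = group B. H0: μ_1 = μ_2; H1: μ_1 < μ_2 (two-sample pooled-variance t-test, left-tailed).
s_p² = [(17−1)·48.3² + (17−1)·38.3²]/(17+17−2) = 1899.89
t = (323 − 343)/√[1899.89·(1/17 + 1/17)] = -1.338
df = n₁ + n₂ − 2 = 32
p-value = P(T ≤ -1.338) ≈ 0.095
Since p ≈ 0.095 > α = 0.05, fail to reject H0; the evidence is not statistically significant.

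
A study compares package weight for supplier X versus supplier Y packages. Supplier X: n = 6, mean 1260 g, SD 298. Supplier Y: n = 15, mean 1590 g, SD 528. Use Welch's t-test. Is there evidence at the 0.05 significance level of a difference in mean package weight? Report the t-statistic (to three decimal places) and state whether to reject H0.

Let group 1 = supplier X, group 2 = supplier Y. H0: μ_1 = μ_2; H1: μ_1 ≠ μ_2 (Welch's two-sample t-test, two-sided).
t = (x̄_1 − x̄_2)/√(s_1²/n_1 + s_2²/n_2) = (1260 − 1590)/√(298²/6 + 528²/15) = -1.806
Welch–Satterthwaite df ≈ 16.28
Two-sided p-value ≈ 0.0894
Since p ≈ 0.0894 > α = 0.05, fail to reject H0; the data do not provide sufficient evidence against H0.

t = -1.806; fail to reject H0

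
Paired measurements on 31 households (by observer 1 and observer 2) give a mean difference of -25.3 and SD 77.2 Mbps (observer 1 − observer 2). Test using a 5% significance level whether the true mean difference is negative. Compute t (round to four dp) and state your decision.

t = -1.8247; reject H0

H0: μ_d = 0; H1: μ_d < 0 (paired t-test on the differences, left-tailed).
t = d̄/(s_d/√n) = -25.3/(77.2/√31) = -1.8247
df = n − 1 = 30
p-value = P(T ≤ -1.8247) ≈ 0.039
Since p ≈ 0.039 < α = 0.05, reject H0; the evidence is statistically significant.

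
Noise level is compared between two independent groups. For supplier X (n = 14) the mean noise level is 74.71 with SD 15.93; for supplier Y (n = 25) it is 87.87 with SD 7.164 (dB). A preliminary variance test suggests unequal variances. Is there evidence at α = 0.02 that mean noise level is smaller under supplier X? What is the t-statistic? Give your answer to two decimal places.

Let group 1 = supplier X, group 2 = supplier Y. H0: μ_1 = μ_2; H1: μ_1 < μ_2 (Welch's two-sample t-test, left-tailed).
t = (x̄_1 − x̄_2)/√(s_1²/n_1 + s_2²/n_2) = (74.71 − 87.87)/√(15.93²/14 + 7.164²/25) = -2.93
Welch–Satterthwaite df ≈ 16.00
p-value = P(T ≤ -2.93) ≈ 0.005
Since p ≈ 0.005 < α = 0.02, reject H0; the evidence is statistically significant.

-2.93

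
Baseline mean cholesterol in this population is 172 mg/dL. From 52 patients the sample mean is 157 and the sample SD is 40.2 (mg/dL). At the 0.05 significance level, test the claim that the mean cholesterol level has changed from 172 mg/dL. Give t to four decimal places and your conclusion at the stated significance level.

H0: μ = 172; H1: μ ≠ 172 (one-sample t-test, two-sided).
t = (x̄ − μ₀)/(s/√n) = (157 − 172)/(40.2/√52) = -2.6907
df = n − 1 = 51
Two-sided p-value ≈ 0.010
Since p ≈ 0.010 < α = 0.05, reject H0; the evidence is statistically significant.

t = -2.6907; reject H0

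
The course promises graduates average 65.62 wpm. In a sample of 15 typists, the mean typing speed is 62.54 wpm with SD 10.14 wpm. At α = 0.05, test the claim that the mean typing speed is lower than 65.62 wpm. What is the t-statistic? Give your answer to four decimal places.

-1.1764

H0: μ = 65.62; H1: μ < 65.62 (one-sample t-test, left-tailed).
t = (x̄ − μ₀)/(s/√n) = (62.54 − 65.62)/(10.14/√15) = -1.1764
df = n − 1 = 14
p-value = P(T ≤ -1.1764) ≈ 0.130
Since p ≈ 0.130 > α = 0.05, fail to reject H0; the evidence is not statistically significant.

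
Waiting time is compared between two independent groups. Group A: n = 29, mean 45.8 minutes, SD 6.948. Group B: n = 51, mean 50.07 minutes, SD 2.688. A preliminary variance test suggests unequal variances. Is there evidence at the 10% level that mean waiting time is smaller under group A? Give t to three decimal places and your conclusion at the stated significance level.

Let group 1 = group A, group 2 = group B. H0: μ_1 = μ_2; H1: μ_1 < μ_2 (Welch's two-sample t-test, left-tailed).
t = (x̄_1 − x̄_2)/√(s_1²/n_1 + s_2²/n_2) = (45.8 − 50.07)/√(6.948²/29 + 2.688²/51) = -3.177
Welch–Satterthwaite df ≈ 32.84
p-value = P(T ≤ -3.177) ≈ 0.0016
Since p ≈ 0.0016 < α = 0.1, reject H0; the evidence is statistically significant.

t = -3.177; reject H0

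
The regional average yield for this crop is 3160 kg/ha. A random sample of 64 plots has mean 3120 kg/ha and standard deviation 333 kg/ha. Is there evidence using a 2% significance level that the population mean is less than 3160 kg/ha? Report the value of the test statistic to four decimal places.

H0: μ = 3160; H1: μ < 3160 (one-sample t-test, left-tailed).
t = (x̄ − μ₀)/(s/√n) = (3120 − 3160)/(333/√64) = -0.9610
df = n − 1 = 63
p-value = P(T ≤ -0.9610) ≈ 0.170
Since p ≈ 0.170 > α = 0.02, fail to reject H0; the data do not provide sufficient evidence against H0.

-0.9610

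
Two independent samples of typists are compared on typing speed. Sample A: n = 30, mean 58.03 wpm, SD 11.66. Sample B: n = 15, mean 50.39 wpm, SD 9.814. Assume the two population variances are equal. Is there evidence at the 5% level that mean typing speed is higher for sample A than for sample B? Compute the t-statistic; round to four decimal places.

2.1780

Let group 1 = sample A, group 2 = sample B. H0: μ_1 = μ_2; H1: μ_1 > μ_2 (two-sample pooled-variance t-test, right-tailed).
s_p² = [(30−1)·11.66² + (15−1)·9.814²]/(30+15−2) = 123.049
t = (58.03 − 50.39)/√[123.049·(1/30 + 1/15)] = 2.1780
df = n₁ + n₂ − 2 = 43
p-value = P(T ≥ 2.1780) ≈ 0.0175
Since p ≈ 0.0175 < α = 0.05, reject H0; the evidence is statistically significant.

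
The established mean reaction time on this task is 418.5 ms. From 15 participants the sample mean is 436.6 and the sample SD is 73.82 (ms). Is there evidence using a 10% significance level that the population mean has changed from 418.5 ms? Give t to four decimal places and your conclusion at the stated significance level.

t = 0.9496; fail to reject H0

H0: μ = 418.5; H1: μ ≠ 418.5 (one-sample t-test, two-sided).
t = (x̄ − μ₀)/(s/√n) = (436.6 − 418.5)/(73.82/√15) = 0.9496
df = n − 1 = 14
Two-sided p-value ≈ 0.358
Since p ≈ 0.358 > α = 0.1, fail to reject H0; the evidence is not statistically significant.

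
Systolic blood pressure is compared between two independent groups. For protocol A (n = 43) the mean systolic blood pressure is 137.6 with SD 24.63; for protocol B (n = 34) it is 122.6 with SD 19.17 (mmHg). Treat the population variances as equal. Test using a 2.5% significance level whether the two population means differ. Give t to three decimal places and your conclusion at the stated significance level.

t = 2.919; reject H0

Let group 1 = protocol A, group 2 = protocol B. H0: μ_1 = μ_2; H1: μ_1 ≠ μ_2 (two-sample pooled-variance t-test, two-sided).
s_p² = [(43−1)·24.63² + (34−1)·19.17²]/(43+34−2) = 501.412
t = (137.6 − 122.6)/√[501.412·(1/43 + 1/34)] = 2.919
df = n₁ + n₂ − 2 = 75
Two-sided p-value ≈ 0.0046
Since p ≈ 0.0046 < α = 0.025, reject H0; the data support H1.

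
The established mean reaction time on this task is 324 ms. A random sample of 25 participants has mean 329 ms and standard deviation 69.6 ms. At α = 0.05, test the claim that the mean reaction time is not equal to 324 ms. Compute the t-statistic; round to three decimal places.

0.359

H0: μ = 324; H1: μ ≠ 324 (one-sample t-test, two-sided).
t = (x̄ − μ₀)/(s/√n) = (329 − 324)/(69.6/√25) = 0.359
df = n − 1 = 24
Two-sided p-value ≈ 0.723
Since p ≈ 0.723 > α = 0.05, fail to reject H0; the evidence is not statistically significant.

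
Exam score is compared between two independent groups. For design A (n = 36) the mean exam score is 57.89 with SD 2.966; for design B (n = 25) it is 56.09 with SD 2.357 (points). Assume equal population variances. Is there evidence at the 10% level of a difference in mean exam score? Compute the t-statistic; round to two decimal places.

Let group 1 = design A, group 2 = design B. H0: μ_1 = μ_2; H1: μ_1 ≠ μ_2 (two-sample pooled-variance t-test, two-sided).
s_p² = [(36−1)·2.966² + (25−1)·2.357²]/(36+25−2) = 7.4785
t = (57.89 − 56.09)/√[7.4785·(1/36 + 1/25)] = 2.53
df = n₁ + n₂ − 2 = 59
Two-sided p-value ≈ 0.014
Since p ≈ 0.014 < α = 0.1, reject H0; the evidence is statistically significant.

2.53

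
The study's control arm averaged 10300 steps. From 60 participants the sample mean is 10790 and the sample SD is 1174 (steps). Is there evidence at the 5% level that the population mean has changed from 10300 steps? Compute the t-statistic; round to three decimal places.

H0: μ = 10300; H1: μ ≠ 10300 (one-sample t-test, two-sided).
t = (x̄ − μ₀)/(s/√n) = (10790 − 10300)/(1174/√60) = 3.233
df = n − 1 = 59
Two-sided p-value ≈ 0.0020
Since p ≈ 0.0020 < α = 0.05, reject H0; the evidence is statistically significant.

3.233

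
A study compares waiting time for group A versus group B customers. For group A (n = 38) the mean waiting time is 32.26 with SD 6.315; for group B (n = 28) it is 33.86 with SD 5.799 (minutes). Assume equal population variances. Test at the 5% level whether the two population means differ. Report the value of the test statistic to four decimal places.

Let group 1 = group A, group 2 = group B. H0: μ_1 = μ_2; H1: μ_1 ≠ μ_2 (two-sample pooled-variance t-test, two-sided).
s_p² = [(38−1)·6.315² + (28−1)·5.799²]/(38+28−2) = 37.2422
t = (32.26 − 33.86)/√[37.2422·(1/38 + 1/28)] = -1.0527
df = n₁ + n₂ − 2 = 64
Two-sided p-value ≈ 0.2964
Since p ≈ 0.2964 > α = 0.05, fail to reject H0; the evidence is not statistically significant.

-1.0527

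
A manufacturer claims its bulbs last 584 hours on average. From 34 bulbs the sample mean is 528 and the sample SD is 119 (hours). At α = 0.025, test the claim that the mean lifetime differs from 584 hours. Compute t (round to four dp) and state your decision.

t = -2.7440; reject H0

H0: μ = 584; H1: μ ≠ 584 (one-sample t-test, two-sided).
t = (x̄ − μ₀)/(s/√n) = (528 − 584)/(119/√34) = -2.7440
df = n − 1 = 33
Two-sided p-value ≈ 0.010
Since p ≈ 0.010 < α = 0.025, reject H0; the evidence is statistically significant.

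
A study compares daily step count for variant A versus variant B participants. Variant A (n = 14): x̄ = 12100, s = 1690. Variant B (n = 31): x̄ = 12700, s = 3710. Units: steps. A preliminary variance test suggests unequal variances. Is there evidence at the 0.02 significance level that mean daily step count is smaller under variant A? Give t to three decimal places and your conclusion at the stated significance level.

Let group 1 = variant A, group 2 = variant B. H0: μ_1 = μ_2; H1: μ_1 < μ_2 (Welch's two-sample t-test, left-tailed).
t = (x̄_1 − x̄_2)/√(s_1²/n_1 + s_2²/n_2) = (12100 − 12700)/√(1690²/14 + 3710²/31) = -0.745
Welch–Satterthwaite df ≈ 42.97
p-value = P(T ≤ -0.745) ≈ 0.2301
Since p ≈ 0.2301 > α = 0.02, fail to reject H0; the data do not provide sufficient evidence against H0.

t = -0.745; fail to reject H0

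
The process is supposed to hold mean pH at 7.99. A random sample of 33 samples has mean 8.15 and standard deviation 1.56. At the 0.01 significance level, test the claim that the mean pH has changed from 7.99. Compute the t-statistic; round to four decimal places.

H0: μ = 7.99; H1: μ ≠ 7.99 (one-sample t-test, two-sided).
t = (x̄ − μ₀)/(s/√n) = (8.15 − 7.99)/(1.56/√33) = 0.5892
df = n − 1 = 32
Two-sided p-value ≈ 0.5599
Since p ≈ 0.5599 > α = 0.01, fail to reject H0; the data do not provide sufficient evidence against H0.

0.5892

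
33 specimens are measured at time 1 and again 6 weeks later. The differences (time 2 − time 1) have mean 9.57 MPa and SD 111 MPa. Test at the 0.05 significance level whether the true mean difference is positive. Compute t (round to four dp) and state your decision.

H0: μ_d = 0; H1: μ_d > 0 (paired t-test on the differences, right-tailed).
t = d̄/(s_d/√n) = 9.57/(111/√33) = 0.4953
df = n − 1 = 32
p-value = P(T ≥ 0.4953) ≈ 0.312
Since p ≈ 0.312 > α = 0.05, fail to reject H0; the evidence is not statistically significant.

t = 0.4953; fail to reject H0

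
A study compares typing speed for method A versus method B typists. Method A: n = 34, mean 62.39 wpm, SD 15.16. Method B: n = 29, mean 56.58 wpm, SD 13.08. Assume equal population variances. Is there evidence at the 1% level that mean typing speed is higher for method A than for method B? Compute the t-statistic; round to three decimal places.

1.614

Let group 1 = method A, group 2 = method B. H0: μ_1 = μ_2; H1: μ_1 > μ_2 (two-sample pooled-variance t-test, right-tailed).
s_p² = [(34−1)·15.16² + (29−1)·13.08²]/(34+29−2) = 202.863
t = (62.39 − 56.58)/√[202.863·(1/34 + 1/29)] = 1.614
df = n₁ + n₂ − 2 = 61
p-value = P(T ≥ 1.614) ≈ 0.056
Since p ≈ 0.056 > α = 0.01, fail to reject H0; the data do not provide sufficient evidence against H0.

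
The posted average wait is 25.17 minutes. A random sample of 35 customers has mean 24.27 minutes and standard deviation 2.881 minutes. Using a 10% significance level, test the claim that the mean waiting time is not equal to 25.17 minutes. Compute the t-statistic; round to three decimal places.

-1.848

H0: μ = 25.17; H1: μ ≠ 25.17 (one-sample t-test, two-sided).
t = (x̄ − μ₀)/(s/√n) = (24.27 − 25.17)/(2.881/√35) = -1.848
df = n − 1 = 34
Two-sided p-value ≈ 0.073
Since p ≈ 0.073 < α = 0.1, reject H0; the data support H1.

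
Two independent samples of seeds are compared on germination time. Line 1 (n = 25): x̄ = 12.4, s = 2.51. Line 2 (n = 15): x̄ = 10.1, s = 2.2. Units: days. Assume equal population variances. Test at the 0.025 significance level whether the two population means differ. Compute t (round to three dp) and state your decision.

t = 2.934; reject H0

Let group 1 = line 1, group 2 = line 2. H0: μ_1 = μ_2; H1: μ_1 ≠ μ_2 (two-sample pooled-variance t-test, two-sided).
s_p² = [(25−1)·2.51² + (15−1)·2.2²]/(25+15−2) = 5.76217
t = (12.4 − 10.1)/√[5.76217·(1/25 + 1/15)] = 2.934
df = n₁ + n₂ − 2 = 38
Two-sided p-value ≈ 0.006
Since p ≈ 0.006 < α = 0.025, reject H0; the evidence is statistically significant.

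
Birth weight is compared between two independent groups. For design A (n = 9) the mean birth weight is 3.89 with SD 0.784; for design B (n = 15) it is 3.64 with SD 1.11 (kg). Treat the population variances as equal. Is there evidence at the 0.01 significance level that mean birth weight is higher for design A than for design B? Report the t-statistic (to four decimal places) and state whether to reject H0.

t = 0.5907; fail to reject H0

Let group 1 = design A, group 2 = design B. H0: μ_1 = μ_2; H1: μ_1 > μ_2 (two-sample pooled-variance t-test, right-tailed).
s_p² = [(9−1)·0.784² + (15−1)·1.11²]/(9+15−2) = 1.00757
t = (3.89 − 3.64)/√[1.00757·(1/9 + 1/15)] = 0.5907
df = n₁ + n₂ − 2 = 22
p-value = P(T ≥ 0.5907) ≈ 0.2804
Since p ≈ 0.2804 > α = 0.01, fail to reject H0; the evidence is not statistically significant.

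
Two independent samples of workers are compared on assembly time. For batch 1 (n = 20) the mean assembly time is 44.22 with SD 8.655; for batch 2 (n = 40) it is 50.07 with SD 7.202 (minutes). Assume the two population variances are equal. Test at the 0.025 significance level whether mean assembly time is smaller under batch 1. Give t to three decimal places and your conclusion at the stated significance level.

t = -2.771; reject H0

Let group 1 = batch 1, group 2 = batch 2. H0: μ_1 = μ_2; H1: μ_1 < μ_2 (two-sample pooled-variance t-test, left-tailed).
s_p² = [(20−1)·8.655² + (40−1)·7.202²]/(20+40−2) = 59.4165
t = (44.22 − 50.07)/√[59.4165·(1/20 + 1/40)] = -2.771
df = n₁ + n₂ − 2 = 58
p-value = P(T ≤ -2.771) ≈ 0.0037
Since p ≈ 0.0037 < α = 0.025, reject H0; the data support H1.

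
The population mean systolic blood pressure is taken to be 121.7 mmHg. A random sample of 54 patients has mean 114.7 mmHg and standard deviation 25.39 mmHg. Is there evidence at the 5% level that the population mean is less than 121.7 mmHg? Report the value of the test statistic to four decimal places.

-2.0260

H0: μ = 121.7; H1: μ < 121.7 (one-sample t-test, left-tailed).
t = (x̄ − μ₀)/(s/√n) = (114.7 − 121.7)/(25.39/√54) = -2.0260
df = n − 1 = 53
p-value = P(T ≤ -2.0260) ≈ 0.0239
Since p ≈ 0.0239 < α = 0.05, reject H0; the evidence is statistically significant.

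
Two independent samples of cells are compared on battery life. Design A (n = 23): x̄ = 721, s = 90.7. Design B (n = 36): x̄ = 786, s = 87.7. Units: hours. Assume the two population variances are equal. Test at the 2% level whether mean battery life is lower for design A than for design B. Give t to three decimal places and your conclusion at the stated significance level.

t = -2.740; reject H0

Let group 1 = design A, group 2 = design B. H0: μ_1 = μ_2; H1: μ_1 < μ_2 (two-sample pooled-variance t-test, left-tailed).
s_p² = [(23−1)·90.7² + (36−1)·87.7²]/(23+36−2) = 7897.86
t = (721 − 786)/√[7897.86·(1/23 + 1/36)] = -2.740
df = n₁ + n₂ − 2 = 57
p-value = P(T ≤ -2.740) ≈ 0.0041
Since p ≈ 0.0041 < α = 0.02, reject H0; the data support H1.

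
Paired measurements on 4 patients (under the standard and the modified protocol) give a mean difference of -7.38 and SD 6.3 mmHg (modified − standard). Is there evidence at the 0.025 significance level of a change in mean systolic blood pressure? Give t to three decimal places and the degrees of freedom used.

H0: μ_d = 0; H1: μ_d ≠ 0 (paired t-test on the differences, two-sided).
t = d̄/(s_d/√n) = -7.38/(6.3/√4) = -2.343
df = n − 1 = 3
Two-sided p-value ≈ 0.101
Since p ≈ 0.101 > α = 0.025, fail to reject H0; the evidence is not statistically significant.

t = -2.343, df = 3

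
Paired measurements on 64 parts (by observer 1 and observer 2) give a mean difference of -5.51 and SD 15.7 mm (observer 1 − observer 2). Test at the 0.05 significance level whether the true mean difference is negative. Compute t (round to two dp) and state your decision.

H0: μ_d = 0; H1: μ_d < 0 (paired t-test on the differences, left-tailed).
t = d̄/(s_d/√n) = -5.51/(15.7/√64) = -2.81
df = n − 1 = 63
p-value = P(T ≤ -2.81) ≈ 0.003
Since p ≈ 0.003 < α = 0.05, reject H0; the data support H1.

t = -2.81; reject H0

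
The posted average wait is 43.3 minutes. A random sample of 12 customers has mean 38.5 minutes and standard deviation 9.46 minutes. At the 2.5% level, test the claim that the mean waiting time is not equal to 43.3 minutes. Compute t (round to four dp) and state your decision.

H0: μ = 43.3; H1: μ ≠ 43.3 (one-sample t-test, two-sided).
t = (x̄ − μ₀)/(s/√n) = (38.5 − 43.3)/(9.46/√12) = -1.7577
df = n − 1 = 11
Two-sided p-value ≈ 0.107
Since p ≈ 0.107 > α = 0.025, fail to reject H0; the evidence is not statistically significant.

t = -1.7577; fail to reject H0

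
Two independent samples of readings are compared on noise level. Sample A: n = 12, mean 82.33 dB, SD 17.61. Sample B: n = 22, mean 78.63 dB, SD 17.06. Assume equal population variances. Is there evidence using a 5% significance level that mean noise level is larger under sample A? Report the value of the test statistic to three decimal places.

Let group 1 = sample A, group 2 = sample B. H0: μ_1 = μ_2; H1: μ_1 > μ_2 (two-sample pooled-variance t-test, right-tailed).
s_p² = [(12−1)·17.61² + (22−1)·17.06²]/(12+22−2) = 297.598
t = (82.33 − 78.63)/√[297.598·(1/12 + 1/22)] = 0.598
df = n₁ + n₂ − 2 = 32
p-value = P(T ≥ 0.598) ≈ 0.2771
Since p ≈ 0.2771 > α = 0.05, fail to reject H0; the evidence is not statistically significant.

0.598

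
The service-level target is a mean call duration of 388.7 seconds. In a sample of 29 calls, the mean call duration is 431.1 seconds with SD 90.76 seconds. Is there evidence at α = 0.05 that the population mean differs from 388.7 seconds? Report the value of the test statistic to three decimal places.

2.516

H0: μ = 388.7; H1: μ ≠ 388.7 (one-sample t-test, two-sided).
t = (x̄ − μ₀)/(s/√n) = (431.1 − 388.7)/(90.76/√29) = 2.516
df = n − 1 = 28
Two-sided p-value ≈ 0.0179
Since p ≈ 0.0179 < α = 0.05, reject H0; the evidence is statistically significant.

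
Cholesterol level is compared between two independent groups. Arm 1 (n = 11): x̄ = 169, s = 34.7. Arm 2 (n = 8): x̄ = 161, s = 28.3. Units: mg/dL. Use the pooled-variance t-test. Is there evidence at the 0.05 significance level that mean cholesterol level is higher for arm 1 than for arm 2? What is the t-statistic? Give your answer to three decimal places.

0.534

Let group 1 = arm 1, group 2 = arm 2. H0: μ_1 = μ_2; H1: μ_1 > μ_2 (two-sample pooled-variance t-test, right-tailed).
s_p² = [(11−1)·34.7² + (8−1)·28.3²]/(11+8−2) = 1038.07
t = (169 − 161)/√[1038.07·(1/11 + 1/8)] = 0.534
df = n₁ + n₂ − 2 = 17
p-value = P(T ≥ 0.534) ≈ 0.3000
Since p ≈ 0.3000 > α = 0.05, fail to reject H0; the evidence is not statistically significant.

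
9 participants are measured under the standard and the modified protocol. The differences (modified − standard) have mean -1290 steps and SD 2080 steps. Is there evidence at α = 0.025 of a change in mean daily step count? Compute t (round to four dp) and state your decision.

H0: μ_d = 0; H1: μ_d ≠ 0 (paired t-test on the differences, two-sided).
t = d̄/(s_d/√n) = -1290/(2080/√9) = -1.8606
df = n − 1 = 8
Two-sided p-value ≈ 0.100
Since p ≈ 0.100 > α = 0.025, fail to reject H0; the evidence is not statistically significant.

t = -1.8606; fail to reject H0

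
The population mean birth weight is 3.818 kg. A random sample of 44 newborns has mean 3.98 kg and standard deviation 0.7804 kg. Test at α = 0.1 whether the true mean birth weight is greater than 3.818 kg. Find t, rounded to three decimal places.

1.377

H0: μ = 3.818; H1: μ > 3.818 (one-sample t-test, right-tailed).
t = (x̄ − μ₀)/(s/√n) = (3.98 − 3.818)/(0.7804/√44) = 1.377
df = n − 1 = 43
p-value = P(T ≥ 1.377) ≈ 0.088
Since p ≈ 0.088 < α = 0.1, reject H0; the data support H1.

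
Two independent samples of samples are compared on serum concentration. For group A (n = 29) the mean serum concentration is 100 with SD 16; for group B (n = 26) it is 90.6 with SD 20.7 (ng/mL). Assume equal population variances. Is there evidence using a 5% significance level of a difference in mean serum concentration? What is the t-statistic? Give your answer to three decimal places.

Let group 1 = group A, group 2 = group B. H0: μ_1 = μ_2; H1: μ_1 ≠ μ_2 (two-sample pooled-variance t-test, two-sided).
s_p² = [(29−1)·16² + (26−1)·20.7²]/(29+26−2) = 337.363
t = (100 − 90.6)/√[337.363·(1/29 + 1/26)] = 1.895
df = n₁ + n₂ − 2 = 53
Two-sided p-value ≈ 0.0636
Since p ≈ 0.0636 > α = 0.05, fail to reject H0; the data do not provide sufficient evidence against H0.

1.895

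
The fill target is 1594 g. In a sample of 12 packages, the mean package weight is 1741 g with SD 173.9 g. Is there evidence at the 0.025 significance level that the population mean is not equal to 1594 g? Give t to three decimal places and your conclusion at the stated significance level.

H0: μ = 1594; H1: μ ≠ 1594 (one-sample t-test, two-sided).
t = (x̄ − μ₀)/(s/√n) = (1741 − 1594)/(173.9/√12) = 2.928
df = n − 1 = 11
Two-sided p-value ≈ 0.014
Since p ≈ 0.014 < α = 0.025, reject H0; the data support H1.

t = 2.928; reject H0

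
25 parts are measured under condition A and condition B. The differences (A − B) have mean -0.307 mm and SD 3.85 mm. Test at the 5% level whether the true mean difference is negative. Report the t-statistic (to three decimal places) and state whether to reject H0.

H0: μ_d = 0; H1: μ_d < 0 (paired t-test on the differences, left-tailed).
t = d̄/(s_d/√n) = -0.307/(3.85/√25) = -0.399
df = n − 1 = 24
p-value = P(T ≤ -0.399) ≈ 0.347
Since p ≈ 0.347 > α = 0.05, fail to reject H0; the data do not provide sufficient evidence against H0.

t = -0.399; fail to reject H0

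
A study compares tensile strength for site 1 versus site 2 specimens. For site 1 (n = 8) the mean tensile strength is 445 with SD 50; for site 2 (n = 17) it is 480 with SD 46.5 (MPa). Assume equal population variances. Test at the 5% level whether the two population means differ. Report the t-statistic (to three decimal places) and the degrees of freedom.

t = -1.715, df = 23

Let group 1 = site 1, group 2 = site 2. H0: μ_1 = μ_2; H1: μ_1 ≠ μ_2 (two-sample pooled-variance t-test, two-sided).
s_p² = [(8−1)·50² + (17−1)·46.5²]/(8+17−2) = 2265.04
t = (445 − 480)/√[2265.04·(1/8 + 1/17)] = -1.715
df = n₁ + n₂ − 2 = 23
Two-sided p-value ≈ 0.0997
Since p ≈ 0.0997 > α = 0.05, fail to reject H0; the evidence is not statistically significant.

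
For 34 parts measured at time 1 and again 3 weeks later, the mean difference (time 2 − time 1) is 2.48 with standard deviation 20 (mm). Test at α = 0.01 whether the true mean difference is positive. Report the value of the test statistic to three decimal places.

0.723

H0: μ_d = 0; H1: μ_d > 0 (paired t-test on the differences, right-tailed).
t = d̄/(s_d/√n) = 2.48/(20/√34) = 0.723
df = n − 1 = 33
p-value = P(T ≥ 0.723) ≈ 0.2374
Since p ≈ 0.2374 > α = 0.01, fail to reject H0; the data do not provide sufficient evidence against H0.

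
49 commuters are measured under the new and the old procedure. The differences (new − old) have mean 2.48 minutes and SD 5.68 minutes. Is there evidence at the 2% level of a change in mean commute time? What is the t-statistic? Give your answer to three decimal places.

H0: μ_d = 0; H1: μ_d ≠ 0 (paired t-test on the differences, two-sided).
t = d̄/(s_d/√n) = 2.48/(5.68/√49) = 3.056
df = n − 1 = 48
Two-sided p-value ≈ 0.0037
Since p ≈ 0.0037 < α = 0.02, reject H0; the data support H1.

3.056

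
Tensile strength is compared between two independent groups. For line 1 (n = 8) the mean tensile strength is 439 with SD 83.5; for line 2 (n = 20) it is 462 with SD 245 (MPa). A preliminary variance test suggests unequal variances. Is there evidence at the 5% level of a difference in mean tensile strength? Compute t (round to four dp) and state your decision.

t = -0.3696; fail to reject H0

Let group 1 = line 1, group 2 = line 2. H0: μ_1 = μ_2; H1: μ_1 ≠ μ_2 (Welch's two-sample t-test, two-sided).
t = (x̄_1 − x̄_2)/√(s_1²/n_1 + s_2²/n_2) = (439 − 462)/√(83.5²/8 + 245²/20) = -0.3696
Welch–Satterthwaite df ≈ 25.74
Two-sided p-value ≈ 0.715
Since p ≈ 0.715 > α = 0.05, fail to reject H0; the data do not provide sufficient evidence against H0.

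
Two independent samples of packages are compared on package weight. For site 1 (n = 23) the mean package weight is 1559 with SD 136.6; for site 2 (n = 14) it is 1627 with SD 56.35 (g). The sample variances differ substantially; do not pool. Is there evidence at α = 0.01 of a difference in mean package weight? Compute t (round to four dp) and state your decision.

t = -2.1105; fail to reject H0

Let group 1 = site 1, group 2 = site 2. H0: μ_1 = μ_2; H1: μ_1 ≠ μ_2 (Welch's two-sample t-test, two-sided).
t = (x̄_1 − x̄_2)/√(s_1²/n_1 + s_2²/n_2) = (1559 − 1627)/√(136.6²/23 + 56.35²/14) = -2.1105
Welch–Satterthwaite df ≈ 31.81
Two-sided p-value ≈ 0.043
Since p ≈ 0.043 > α = 0.01, fail to reject H0; the evidence is not statistically significant.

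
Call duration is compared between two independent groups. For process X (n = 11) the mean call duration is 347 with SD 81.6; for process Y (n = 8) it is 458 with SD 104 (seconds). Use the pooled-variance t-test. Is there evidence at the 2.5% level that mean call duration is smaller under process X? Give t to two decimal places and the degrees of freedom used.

t = -2.61, df = 17

Let group 1 = process X, group 2 = process Y. H0: μ_1 = μ_2; H1: μ_1 < μ_2 (two-sample pooled-variance t-test, left-tailed).
s_p² = [(11−1)·81.6² + (8−1)·104²]/(11+8−2) = 8370.45
t = (347 − 458)/√[8370.45·(1/11 + 1/8)] = -2.61
df = n₁ + n₂ − 2 = 17
p-value = P(T ≤ -2.61) ≈ 0.009
Since p ≈ 0.009 < α = 0.025, reject H0; the evidence is statistically significant.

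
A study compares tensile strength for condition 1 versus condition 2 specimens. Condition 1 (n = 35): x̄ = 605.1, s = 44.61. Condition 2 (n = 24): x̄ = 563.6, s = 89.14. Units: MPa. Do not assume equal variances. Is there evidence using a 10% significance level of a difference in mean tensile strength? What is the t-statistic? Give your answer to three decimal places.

Let group 1 = condition 1, group 2 = condition 2. H0: μ_1 = μ_2; H1: μ_1 ≠ μ_2 (Welch's two-sample t-test, two-sided).
t = (x̄_1 − x̄_2)/√(s_1²/n_1 + s_2²/n_2) = (605.1 − 563.6)/√(44.61²/35 + 89.14²/24) = 2.107
Welch–Satterthwaite df ≈ 30.96
Two-sided p-value ≈ 0.0433
Since p ≈ 0.0433 < α = 0.1, reject H0; the data support H1.

2.107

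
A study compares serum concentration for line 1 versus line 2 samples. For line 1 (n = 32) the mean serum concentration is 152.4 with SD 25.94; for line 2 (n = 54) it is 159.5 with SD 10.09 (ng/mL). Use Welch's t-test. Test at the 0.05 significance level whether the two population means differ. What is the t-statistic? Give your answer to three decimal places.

-1.483

Let group 1 = line 1, group 2 = line 2. H0: μ_1 = μ_2; H1: μ_1 ≠ μ_2 (Welch's two-sample t-test, two-sided).
t = (x̄_1 − x̄_2)/√(s_1²/n_1 + s_2²/n_2) = (152.4 − 159.5)/√(25.94²/32 + 10.09²/54) = -1.483
Welch–Satterthwaite df ≈ 36.64
Two-sided p-value ≈ 0.1466
Since p ≈ 0.1466 > α = 0.05, fail to reject H0; the data do not provide sufficient evidence against H0.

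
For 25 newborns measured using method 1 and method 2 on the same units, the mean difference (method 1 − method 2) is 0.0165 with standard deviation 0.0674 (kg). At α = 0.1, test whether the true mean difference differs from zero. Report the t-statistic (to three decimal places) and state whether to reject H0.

t = 1.224; fail to reject H0

H0: μ_d = 0; H1: μ_d ≠ 0 (paired t-test on the differences, two-sided).
t = d̄/(s_d/√n) = 0.0165/(0.0674/√25) = 1.224
df = n − 1 = 24
Two-sided p-value ≈ 0.2328
Since p ≈ 0.2328 > α = 0.1, fail to reject H0; the evidence is not statistically significant.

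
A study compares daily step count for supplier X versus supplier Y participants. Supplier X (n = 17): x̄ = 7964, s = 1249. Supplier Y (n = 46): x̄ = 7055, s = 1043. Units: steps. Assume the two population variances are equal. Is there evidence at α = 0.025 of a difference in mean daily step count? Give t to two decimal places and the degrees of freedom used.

t = 2.91, df = 61

Let group 1 = supplier X, group 2 = supplier Y. H0: μ_1 = μ_2; H1: μ_1 ≠ μ_2 (two-sample pooled-variance t-test, two-sided).
s_p² = [(17−1)·1249² + (46−1)·1043²]/(17+46−2) = 1211690
t = (7964 − 7055)/√[1211690·(1/17 + 1/46)] = 2.91
df = n₁ + n₂ − 2 = 61
Two-sided p-value ≈ 0.0050
Since p ≈ 0.0050 < α = 0.025, reject H0; the evidence is statistically significant.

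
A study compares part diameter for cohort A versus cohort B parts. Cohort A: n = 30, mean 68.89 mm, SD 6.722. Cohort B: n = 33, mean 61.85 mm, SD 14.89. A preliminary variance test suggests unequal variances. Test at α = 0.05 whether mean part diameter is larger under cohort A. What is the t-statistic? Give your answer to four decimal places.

Let group 1 = cohort A, group 2 = cohort B. H0: μ_1 = μ_2; H1: μ_1 > μ_2 (Welch's two-sample t-test, right-tailed).
t = (x̄_1 − x̄_2)/√(s_1²/n_1 + s_2²/n_2) = (68.89 − 61.85)/√(6.722²/30 + 14.89²/33) = 2.4548
Welch–Satterthwaite df ≈ 45.44
p-value = P(T ≥ 2.4548) ≈ 0.009
Since p ≈ 0.009 < α = 0.05, reject H0; the data support H1.

2.4548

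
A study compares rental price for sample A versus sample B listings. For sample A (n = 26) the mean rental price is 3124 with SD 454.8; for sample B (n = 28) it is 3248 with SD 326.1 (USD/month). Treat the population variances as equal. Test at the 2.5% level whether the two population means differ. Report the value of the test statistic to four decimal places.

-1.1577

Let group 1 = sample A, group 2 = sample B. H0: μ_1 = μ_2; H1: μ_1 ≠ μ_2 (two-sample pooled-variance t-test, two-sided).
s_p² = [(26−1)·454.8² + (28−1)·326.1²]/(26+28−2) = 154659
t = (3124 − 3248)/√[154659·(1/26 + 1/28)] = -1.1577
df = n₁ + n₂ − 2 = 52
Two-sided p-value ≈ 0.2523
Since p ≈ 0.2523 > α = 0.025, fail to reject H0; the data do not provide sufficient evidence against H0.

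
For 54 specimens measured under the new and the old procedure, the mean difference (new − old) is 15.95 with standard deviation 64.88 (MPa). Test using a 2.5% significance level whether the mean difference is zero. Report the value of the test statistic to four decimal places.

H0: μ_d = 0; H1: μ_d ≠ 0 (paired t-test on the differences, two-sided).
t = d̄/(s_d/√n) = 15.95/(64.88/√54) = 1.8065
df = n − 1 = 53
Two-sided p-value ≈ 0.0765
Since p ≈ 0.0765 > α = 0.025, fail to reject H0; the data do not provide sufficient evidence against H0.

1.8065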